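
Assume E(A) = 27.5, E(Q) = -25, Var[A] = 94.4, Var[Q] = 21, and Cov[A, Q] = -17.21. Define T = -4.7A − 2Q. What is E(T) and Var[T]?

E(T) = -79.25, Var[T] = 1845.748

E(T) = (-4.7)·E(A) + (-2)·E(Q) = (-4.7)·27.5 + (-2)·(-25) = -79.25.
Var[T] = a²·Var[A] + b²·Var[Q] + 2ab·Cov[A, Q] with a = -4.7, b = -2.
= (-4.7)²·94.4 + (-2)²·21 + 2·(-4.7)·(-2)·(-17.21)
= 2085.296 + 84 + (-323.548) = 1845.748.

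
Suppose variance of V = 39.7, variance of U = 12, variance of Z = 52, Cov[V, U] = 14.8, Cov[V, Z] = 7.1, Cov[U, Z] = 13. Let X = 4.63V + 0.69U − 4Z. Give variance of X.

variance of X = a²·variance of V + b²·variance of U + c²·variance of Z + 2ab·Cov[V, U] + 2ac·Cov[V, Z] + 2bc·Cov[U, Z], with a = 4.63, b = 0.69, c = -4.
= 851.04493 + 5.7132 + 832 + 94.56312 + (-262.984) + (-71.76)
= 1448.57725.

variance of X = 1448.57725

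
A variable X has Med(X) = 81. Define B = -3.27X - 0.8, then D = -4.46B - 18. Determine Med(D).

Med(B) = (-3.27)·81 + (-0.8) = -265.67.
Med(D) = (-4.46)·(-265.67) + (-18) = 1166.8882.

Med(D) = 1166.8882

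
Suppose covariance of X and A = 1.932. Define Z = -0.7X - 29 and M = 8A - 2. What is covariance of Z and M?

covariance of Z and M = -10.8192

covariance of Z and M = a·c·covariance of X and A = (-0.7)·8·1.932 = -10.8192. Additive constants drop out.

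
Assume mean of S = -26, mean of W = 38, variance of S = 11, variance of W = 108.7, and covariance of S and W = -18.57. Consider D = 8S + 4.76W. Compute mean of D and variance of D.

mean of D = -27.12, variance of D = 1752.58992

mean of D = 8·mean of S + 4.76·mean of W = 8·(-26) + 4.76·38 = -27.12.
variance of D = a²·variance of S + b²·variance of W + 2ab·covariance of S and W with a = 8, b = 4.76.
= 8²·11 + 4.76²·108.7 + 2·8·4.76·(-18.57)
= 704 + 2462.88112 + (-1414.2912) = 1752.58992.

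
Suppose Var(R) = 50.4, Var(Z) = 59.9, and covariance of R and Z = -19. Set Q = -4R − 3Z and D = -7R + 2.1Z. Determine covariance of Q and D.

By bilinearity, covariance of Q and D = ac·Var(R) + bd·Var(Z) + (ad+bc)·covariance of R and Z, with a=-4, b=-3, c=-7, d=2.1.
ac·Var(R) = (-4)·(-7)·50.4 = 1411.2
bd·Var(Z) = (-3)·2.1·59.9 = -377.37
(ad+bc)·covariance of R and Z = (12.6)·(-19) = -239.4
covariance of Q and D = 1411.2 + (-377.37) + (-239.4) = 794.43.

covariance of Q and D = 794.43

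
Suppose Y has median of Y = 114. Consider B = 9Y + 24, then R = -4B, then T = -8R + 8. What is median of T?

median of B = 9·114 + 24 = 1050.
median of R = (-4)·1050 = -4200.
median of T = (-8)·(-4200) + 8 = 33608.

median of T = 33608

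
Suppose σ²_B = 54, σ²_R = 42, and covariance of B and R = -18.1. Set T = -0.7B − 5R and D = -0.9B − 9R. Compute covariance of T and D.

covariance of T and D = 1728.54

By bilinearity, covariance of T and D = ac·σ²_B + bd·σ²_R + (ad+bc)·covariance of B and R, with a=-0.7, b=-5, c=-0.9, d=-9.
ac·σ²_B = (-0.7)·(-0.9)·54 = 34.02
bd·σ²_R = (-5)·(-9)·42 = 1890
(ad+bc)·covariance of B and R = (10.8)·(-18.1) = -195.48
covariance of T and D = 34.02 + 1890 + (-195.48) = 1728.54.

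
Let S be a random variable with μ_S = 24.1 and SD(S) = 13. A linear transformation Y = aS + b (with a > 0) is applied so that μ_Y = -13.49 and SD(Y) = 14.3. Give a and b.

a = 1.1, b = -40

SD(Y) = a·SD(S) (a > 0), so a = 14.3/13 = 1.1.
μ_Y = a·μ_S + b, so b = -13.49 − 1.1·24.1 = -40.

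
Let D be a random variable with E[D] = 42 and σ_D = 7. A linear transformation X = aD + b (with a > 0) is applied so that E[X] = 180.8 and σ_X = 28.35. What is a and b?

σ_X = a·σ_D (a > 0), so a = 28.35/7 = 4.05.
E[X] = a·E[D] + b, so b = 180.8 − 4.05·42 = 10.7.

a = 4.05, b = 10.7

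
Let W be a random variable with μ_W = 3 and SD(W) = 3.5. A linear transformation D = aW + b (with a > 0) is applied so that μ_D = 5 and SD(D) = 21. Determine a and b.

a = 6, b = -13

SD(D) = a·SD(W) (a > 0), so a = 21/3.5 = 6.
μ_D = a·μ_W + b, so b = 5 − 6·3 = -13.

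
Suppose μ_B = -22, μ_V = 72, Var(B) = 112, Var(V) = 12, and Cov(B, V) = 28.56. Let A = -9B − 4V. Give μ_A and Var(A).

μ_A = -90, Var(A) = 11320.32

μ_A = (-9)·μ_B + (-4)·μ_V = (-9)·(-22) + (-4)·72 = -90.
Var(A) = a²·Var(B) + b²·Var(V) + 2ab·Cov(B, V) with a = -9, b = -4.
= (-9)²·112 + (-4)²·12 + 2·(-9)·(-4)·28.56
= 9072 + 192 + 2056.32 = 11320.32.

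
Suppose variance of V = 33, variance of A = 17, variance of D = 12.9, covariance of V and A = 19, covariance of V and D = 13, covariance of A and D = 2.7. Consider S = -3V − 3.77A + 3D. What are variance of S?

variance of S = a²·variance of V + b²·variance of A + c²·variance of D + 2ab·covariance of V and A + 2ac·covariance of V and D + 2bc·covariance of A and D, with a = -3, b = -3.77, c = 3.
= 297 + 241.6193 + 116.1 + 429.78 + (-234) + (-61.074)
= 789.4253.

variance of S = 789.4253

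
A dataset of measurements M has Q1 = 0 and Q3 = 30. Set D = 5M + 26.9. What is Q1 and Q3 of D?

Q1(D) = 26.9, Q3(D) = 176.9

a = 5 > 0: Q1(D) = a·Q1(M)+b = 26.9, Q3(D) = a·Q3(M)+b = 176.9.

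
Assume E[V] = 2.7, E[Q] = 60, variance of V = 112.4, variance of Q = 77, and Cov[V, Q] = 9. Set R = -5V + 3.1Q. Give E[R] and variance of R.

E[R] = (-5)·E[V] + 3.1·E[Q] = (-5)·2.7 + 3.1·60 = 172.5.
variance of R = a²·variance of V + b²·variance of Q + 2ab·Cov[V, Q] with a = -5, b = 3.1.
= (-5)²·112.4 + 3.1²·77 + 2·(-5)·3.1·9
= 2810 + 739.97 + (-279) = 3270.97.

E[R] = 172.5, variance of R = 3270.97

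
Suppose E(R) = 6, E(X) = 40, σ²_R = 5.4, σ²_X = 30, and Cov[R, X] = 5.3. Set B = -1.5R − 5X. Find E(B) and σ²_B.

E(B) = -209, σ²_B = 841.65

E(B) = (-1.5)·E(R) + (-5)·E(X) = (-1.5)·6 + (-5)·40 = -209.
σ²_B = a²·σ²_R + b²·σ²_X + 2ab·Cov[R, X] with a = -1.5, b = -5.
= (-1.5)²·5.4 + (-5)²·30 + 2·(-1.5)·(-5)·5.3
= 12.15 + 750 + 79.5 = 841.65.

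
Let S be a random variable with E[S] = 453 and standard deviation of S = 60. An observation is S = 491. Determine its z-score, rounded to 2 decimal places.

z = 0.63

z = (S − E[S]) / standard deviation of S = (491 − 453) / 60 ≈ 0.63.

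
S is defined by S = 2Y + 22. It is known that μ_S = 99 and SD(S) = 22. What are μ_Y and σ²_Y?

From S = 2Y + 22: μ_S = a·μ_Y + b, so μ_Y = (μ_S − b)/a = (99 − 22)/2 = 38.5.
σ²_S = 22² = 484.
σ²_S = a²·σ²_Y, so σ²_Y = 484/2² = 121.

μ_Y = 38.5, σ²_Y = 121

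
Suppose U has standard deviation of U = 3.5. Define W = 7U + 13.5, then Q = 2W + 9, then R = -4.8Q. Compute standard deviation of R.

standard deviation of W = |7|·3.5 = 24.5.
standard deviation of Q = |2|·24.5 = 49.
standard deviation of R = |-4.8|·49 = 235.2.

standard deviation of R = 235.2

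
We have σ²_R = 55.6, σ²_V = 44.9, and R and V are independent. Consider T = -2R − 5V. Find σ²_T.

σ²_T = 1344.9

σ²_T = a²·σ²_R + b²·σ²_V + 2ab·Cov[R, V] with a = -2, b = -5.
Independence gives Cov[R, V] = 0.
= (-2)²·55.6 + (-5)²·44.9 + 2·(-2)·(-5)·0
= 222.4 + 1122.5 + 0 = 1344.9.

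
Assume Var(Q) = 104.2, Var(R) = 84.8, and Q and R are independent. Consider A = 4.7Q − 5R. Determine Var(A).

Var(A) = 4421.778

Var(A) = a²·Var(Q) + b²·Var(R) + 2ab·Cov(Q, R) with a = 4.7, b = -5.
Independence gives Cov(Q, R) = 0.
= 4.7²·104.2 + (-5)²·84.8 + 2·4.7·(-5)·0
= 2301.778 + 2120 + 0 = 4421.778.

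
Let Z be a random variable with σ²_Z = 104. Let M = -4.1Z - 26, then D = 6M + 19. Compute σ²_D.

σ²_D = 62936.64

σ²_M = (-4.1)²·104 = 1748.24.
σ²_D = 6²·1748.24 = 62936.64.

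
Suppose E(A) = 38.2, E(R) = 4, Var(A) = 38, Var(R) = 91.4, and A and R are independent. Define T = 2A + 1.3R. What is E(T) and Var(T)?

E(T) = 2·E(A) + 1.3·E(R) = 2·38.2 + 1.3·4 = 81.6.
Var(T) = a²·Var(A) + b²·Var(R) + 2ab·covariance of A and R with a = 2, b = 1.3.
Independence gives covariance of A and R = 0.
= 2²·38 + 1.3²·91.4 + 2·2·1.3·0
= 152 + 154.466 + 0 = 306.466.

E(T) = 81.6, Var(T) = 306.466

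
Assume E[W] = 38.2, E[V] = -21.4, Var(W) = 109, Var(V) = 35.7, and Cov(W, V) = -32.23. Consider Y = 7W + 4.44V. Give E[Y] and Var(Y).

E[Y] = 7·E[W] + 4.44·E[V] = 7·38.2 + 4.44·(-21.4) = 172.384.
Var(Y) = a²·Var(W) + b²·Var(V) + 2ab·Cov(W, V) with a = 7, b = 4.44.
= 7²·109 + 4.44²·35.7 + 2·7·4.44·(-32.23)
= 5341 + 703.77552 + (-2003.4168) = 4041.35872.

E[Y] = 172.384, Var(Y) = 4041.35872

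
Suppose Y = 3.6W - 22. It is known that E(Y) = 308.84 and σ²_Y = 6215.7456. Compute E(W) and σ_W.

From Y = 3.6W - 22: E(Y) = a·E(W) + b, so E(W) = (E(Y) − b)/a = (308.84 − (-22))/3.6 = 91.9.
σ_Y = √6215.7456 = 78.84.
σ_Y = |a|·σ_W, so σ_W = 78.84/|3.6| = 21.9.

E(W) = 91.9, σ_W = 21.9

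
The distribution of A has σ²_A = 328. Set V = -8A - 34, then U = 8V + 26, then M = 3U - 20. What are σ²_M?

σ²_V = (-8)²·328 = 20992.
σ²_U = 8²·20992 = 1343488.
σ²_M = 3²·1343488 = 12091392.

σ²_M = 12091392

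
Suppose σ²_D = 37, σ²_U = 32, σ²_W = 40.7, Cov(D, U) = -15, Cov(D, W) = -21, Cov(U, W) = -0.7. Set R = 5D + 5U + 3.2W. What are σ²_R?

σ²_R = 697.368

σ²_R = a²·σ²_D + b²·σ²_U + c²·σ²_W + 2ab·Cov(D, U) + 2ac·Cov(D, W) + 2bc·Cov(U, W), with a = 5, b = 5, c = 3.2.
= 925 + 800 + 416.768 + (-750) + (-672) + (-22.4)
= 697.368.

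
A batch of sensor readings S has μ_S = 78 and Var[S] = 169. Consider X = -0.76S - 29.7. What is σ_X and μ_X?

σ_X = 9.88, μ_X = -88.98

X = -0.76S - 29.7 is linear with a = -0.76, b = -29.7.
σ_S = √169 = 13.
σ_X = |a|·σ_S = |-0.76|·13 = 9.88.
μ_X = a·μ_S + b = (-0.76)·78 + (-29.7) = -88.98.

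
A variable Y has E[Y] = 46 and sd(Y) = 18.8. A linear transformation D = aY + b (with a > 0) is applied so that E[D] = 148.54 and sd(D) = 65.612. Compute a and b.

a = 3.49, b = -12

sd(D) = a·sd(Y) (a > 0), so a = 65.612/18.8 = 3.49.
E[D] = a·E[Y] + b, so b = 148.54 − 3.49·46 = -12.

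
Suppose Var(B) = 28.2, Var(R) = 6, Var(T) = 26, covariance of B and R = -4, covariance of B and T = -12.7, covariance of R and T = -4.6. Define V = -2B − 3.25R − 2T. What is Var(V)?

Var(V) = 66.775

Var(V) = a²·Var(B) + b²·Var(R) + c²·Var(T) + 2ab·covariance of B and R + 2ac·covariance of B and T + 2bc·covariance of R and T, with a = -2, b = -3.25, c = -2.
= 112.8 + 63.375 + 104 + (-52) + (-101.6) + (-59.8)
= 66.775.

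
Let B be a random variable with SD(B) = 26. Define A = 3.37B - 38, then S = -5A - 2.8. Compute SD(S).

SD(A) = |3.37|·26 = 87.62.
SD(S) = |-5|·87.62 = 438.1.

SD(S) = 438.1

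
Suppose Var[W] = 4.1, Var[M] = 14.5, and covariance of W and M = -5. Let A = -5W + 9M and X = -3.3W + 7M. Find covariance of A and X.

covariance of A and X = 1304.65

By bilinearity, covariance of A and X = ac·Var[W] + bd·Var[M] + (ad+bc)·covariance of W and M, with a=-5, b=9, c=-3.3, d=7.
ac·Var[W] = (-5)·(-3.3)·4.1 = 67.65
bd·Var[M] = 9·7·14.5 = 913.5
(ad+bc)·covariance of W and M = (-64.7)·(-5) = 323.5
covariance of A and X = 67.65 + 913.5 + 323.5 = 1304.65.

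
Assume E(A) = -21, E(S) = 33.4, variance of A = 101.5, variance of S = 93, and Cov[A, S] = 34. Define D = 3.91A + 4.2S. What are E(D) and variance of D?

E(D) = 58.17, variance of D = 4308.95815

E(D) = 3.91·E(A) + 4.2·E(S) = 3.91·(-21) + 4.2·33.4 = 58.17.
variance of D = a²·variance of A + b²·variance of S + 2ab·Cov[A, S] with a = 3.91, b = 4.2.
= 3.91²·101.5 + 4.2²·93 + 2·3.91·4.2·34
= 1551.74215 + 1640.52 + 1116.696 = 4308.95815.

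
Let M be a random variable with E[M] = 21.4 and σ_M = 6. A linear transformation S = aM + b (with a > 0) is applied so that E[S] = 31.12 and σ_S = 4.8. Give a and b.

a = 0.8, b = 14

σ_S = a·σ_M (a > 0), so a = 4.8/6 = 0.8.
E[S] = a·E[M] + b, so b = 31.12 − 0.8·21.4 = 14.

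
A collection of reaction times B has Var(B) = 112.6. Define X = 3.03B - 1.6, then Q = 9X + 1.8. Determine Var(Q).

Var(X) = 3.03²·112.6 = 1033.76934.
Var(Q) = 9²·1033.76934 = 83735.31654.

Var(Q) = 83735.31654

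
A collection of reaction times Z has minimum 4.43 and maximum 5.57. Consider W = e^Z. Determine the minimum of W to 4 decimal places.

e^Z is increasing on this domain, so min(W) comes from min(Z) = 4.43: min(W) = exp(4.43) ≈ 83.9314.

min(W) = 83.9314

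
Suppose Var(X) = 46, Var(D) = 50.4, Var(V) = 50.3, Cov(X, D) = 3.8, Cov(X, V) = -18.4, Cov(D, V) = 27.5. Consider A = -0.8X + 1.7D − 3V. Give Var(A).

Var(A) = 248.64

Var(A) = a²·Var(X) + b²·Var(D) + c²·Var(V) + 2ab·Cov(X, D) + 2ac·Cov(X, V) + 2bc·Cov(D, V), with a = -0.8, b = 1.7, c = -3.
= 29.44 + 145.656 + 452.7 + (-10.336) + (-88.32) + (-280.5)
= 248.64.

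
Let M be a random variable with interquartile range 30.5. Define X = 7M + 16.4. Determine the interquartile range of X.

Under X = aM + b, IQR(X) = |a|·IQR(M) = |7|·30.5 = 213.5 (shifts cancel; spread scales by |a|).

IQR(X) = 213.5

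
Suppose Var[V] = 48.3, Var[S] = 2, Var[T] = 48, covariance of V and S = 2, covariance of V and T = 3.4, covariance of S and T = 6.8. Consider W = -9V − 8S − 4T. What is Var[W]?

Var[W] = a²·Var[V] + b²·Var[S] + c²·Var[T] + 2ab·covariance of V and S + 2ac·covariance of V and T + 2bc·covariance of S and T, with a = -9, b = -8, c = -4.
= 3912.3 + 128 + 768 + 288 + 244.8 + 435.2
= 5776.3.

Var[W] = 5776.3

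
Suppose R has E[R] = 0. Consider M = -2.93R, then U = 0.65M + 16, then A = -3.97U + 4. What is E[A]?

E[A] = -59.52

E[M] = (-2.93)·0 = 0.
E[U] = 0.65·0 + 16 = 16.
E[A] = (-3.97)·16 + 4 = -59.52.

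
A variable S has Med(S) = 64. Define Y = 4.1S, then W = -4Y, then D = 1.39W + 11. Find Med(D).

Med(D) = -1447.944

Med(Y) = 4.1·64 = 262.4.
Med(W) = (-4)·262.4 = -1049.6.
Med(D) = 1.39·(-1049.6) + 11 = -1447.944.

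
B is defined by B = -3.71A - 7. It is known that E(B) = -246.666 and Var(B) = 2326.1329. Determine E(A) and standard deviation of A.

E(A) = 64.6, standard deviation of A = 13

From B = -3.71A - 7: E(B) = a·E(A) + b, so E(A) = (E(B) − b)/a = (-246.666 − (-7))/(-3.71) = 64.6.
standard deviation of B = √2326.1329 = 48.23.
standard deviation of B = |a|·standard deviation of A, so standard deviation of A = 48.23/|-3.71| = 13.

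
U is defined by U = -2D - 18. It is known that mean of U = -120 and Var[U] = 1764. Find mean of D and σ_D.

mean of D = 51, σ_D = 21

From U = -2D - 18: mean of U = a·mean of D + b, so mean of D = (mean of U − b)/a = (-120 − (-18))/(-2) = 51.
σ_U = √1764 = 42.
σ_U = |a|·σ_D, so σ_D = 42/|-2| = 21.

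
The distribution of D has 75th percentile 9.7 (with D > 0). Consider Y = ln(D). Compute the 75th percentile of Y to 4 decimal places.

75th percentile of Y = 2.2721

ln(D) is increasing, so P_{75}(Y) = g(P_{75}(D)) ≈ 2.2721.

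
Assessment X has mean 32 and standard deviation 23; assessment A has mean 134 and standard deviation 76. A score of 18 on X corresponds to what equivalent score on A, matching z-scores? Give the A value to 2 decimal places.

z = (18 − 32)/23 ≈ -0.6087.
A = 134 + z·76 = 134 + (18 − 32)·76/23 ≈ 87.74.

A = 87.74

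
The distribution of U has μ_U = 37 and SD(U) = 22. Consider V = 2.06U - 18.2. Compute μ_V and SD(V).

μ_V = 58.02, SD(V) = 45.32

V = 2.06U - 18.2 is linear with a = 2.06, b = -18.2.
μ_V = a·μ_U + b = 2.06·37 + (-18.2) = 58.02.
SD(V) = |a|·SD(U) = |2.06|·22 = 45.32.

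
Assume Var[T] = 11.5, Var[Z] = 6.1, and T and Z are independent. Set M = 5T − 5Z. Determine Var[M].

Var[M] = a²·Var[T] + b²·Var[Z] + 2ab·Cov[T, Z] with a = 5, b = -5.
Independence gives Cov[T, Z] = 0.
= 5²·11.5 + (-5)²·6.1 + 2·5·(-5)·0
= 287.5 + 152.5 + 0 = 440.

Var[M] = 440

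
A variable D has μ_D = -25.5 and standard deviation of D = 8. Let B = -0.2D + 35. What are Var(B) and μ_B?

B = -0.2D + 35 is linear with a = -0.2, b = 35.
Var(D) = 8² = 64.
Var(B) = a²·Var(D) = (-0.2)²·64 = 2.56 (the additive constant 35 does not affect variance).
μ_B = a·μ_D + b = (-0.2)·(-25.5) + 35 = 40.1.

Var(B) = 2.56, μ_B = 40.1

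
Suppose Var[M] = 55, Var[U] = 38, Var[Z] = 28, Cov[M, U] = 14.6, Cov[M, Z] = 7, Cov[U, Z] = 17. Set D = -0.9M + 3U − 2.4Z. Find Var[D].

Var[D] = a²·Var[M] + b²·Var[U] + c²·Var[Z] + 2ab·Cov[M, U] + 2ac·Cov[M, Z] + 2bc·Cov[U, Z], with a = -0.9, b = 3, c = -2.4.
= 44.55 + 342 + 161.28 + (-78.84) + 30.24 + (-244.8)
= 254.43.

Var[D] = 254.43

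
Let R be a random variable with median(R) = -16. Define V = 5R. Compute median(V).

A linear map preserves order up to sign, so median(V) = a·median(R) + b = 5·(-16) = -80.

median(V) = -80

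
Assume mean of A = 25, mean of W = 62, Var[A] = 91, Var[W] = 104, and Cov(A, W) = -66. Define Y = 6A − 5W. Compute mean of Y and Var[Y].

mean of Y = -160, Var[Y] = 9836

mean of Y = 6·mean of A + (-5)·mean of W = 6·25 + (-5)·62 = -160.
Var[Y] = a²·Var[A] + b²·Var[W] + 2ab·Cov(A, W) with a = 6, b = -5.
= 6²·91 + (-5)²·104 + 2·6·(-5)·(-66)
= 3276 + 2600 + 3960 = 9836.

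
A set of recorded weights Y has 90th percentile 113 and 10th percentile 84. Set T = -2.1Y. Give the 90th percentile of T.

Since a = -2.1 < 0 the transformation is decreasing, reversing order: the 90th percentile of T corresponds to the 10th percentile of Y.
So P_{90}(T) = a·P_{10}(Y) + b = (-2.1)·84 = -176.4.

90th percentile of T = -176.4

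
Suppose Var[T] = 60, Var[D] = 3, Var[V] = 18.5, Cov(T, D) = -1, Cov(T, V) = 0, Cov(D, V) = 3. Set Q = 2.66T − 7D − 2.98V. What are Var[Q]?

Var[Q] = 898.2234

Var[Q] = a²·Var[T] + b²·Var[D] + c²·Var[V] + 2ab·Cov(T, D) + 2ac·Cov(T, V) + 2bc·Cov(D, V), with a = 2.66, b = -7, c = -2.98.
= 424.536 + 147 + 164.2874 + 37.24 + 0 + 125.16
= 898.2234.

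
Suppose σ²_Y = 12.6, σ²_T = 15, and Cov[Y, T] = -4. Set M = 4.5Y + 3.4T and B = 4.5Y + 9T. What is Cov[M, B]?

By bilinearity, Cov[M, B] = ac·σ²_Y + bd·σ²_T + (ad+bc)·Cov[Y, T], with a=4.5, b=3.4, c=4.5, d=9.
ac·σ²_Y = 4.5·4.5·12.6 = 255.15
bd·σ²_T = 3.4·9·15 = 459
(ad+bc)·Cov[Y, T] = (55.8)·(-4) = -223.2
Cov[M, B] = 255.15 + 459 + (-223.2) = 490.95.

Cov[M, B] = 490.95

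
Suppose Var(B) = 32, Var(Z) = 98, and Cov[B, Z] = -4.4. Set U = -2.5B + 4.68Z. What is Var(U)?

Var(U) = a²·Var(B) + b²·Var(Z) + 2ab·Cov[B, Z] with a = -2.5, b = 4.68.
= (-2.5)²·32 + 4.68²·98 + 2·(-2.5)·4.68·(-4.4)
= 200 + 2146.4352 + 102.96 = 2449.3952.

Var(U) = 2449.3952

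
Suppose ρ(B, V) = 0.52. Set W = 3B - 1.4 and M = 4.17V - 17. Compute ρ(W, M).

ρ(W, M) = 0.52

Linear rescalings preserve correlation up to sign; here the slopes 3 and 4.17 have the same sign, so ρ(W, M) = ρ(B, V) = 0.52.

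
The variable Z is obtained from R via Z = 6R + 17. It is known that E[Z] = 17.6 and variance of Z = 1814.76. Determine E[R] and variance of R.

E[R] = 0.1, variance of R = 50.41

From Z = 6R + 17: E[Z] = a·E[R] + b, so E[R] = (E[Z] − b)/a = (17.6 − 17)/6 = 0.1.
variance of Z = a²·variance of R, so variance of R = 1814.76/6² = 50.41.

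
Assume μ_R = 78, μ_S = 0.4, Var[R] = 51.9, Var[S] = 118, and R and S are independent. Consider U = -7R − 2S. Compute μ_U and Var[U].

μ_U = -546.8, Var[U] = 3015.1

μ_U = (-7)·μ_R + (-2)·μ_S = (-7)·78 + (-2)·0.4 = -546.8.
Var[U] = a²·Var[R] + b²·Var[S] + 2ab·Cov(R, S) with a = -7, b = -2.
Independence gives Cov(R, S) = 0.
= (-7)²·51.9 + (-2)²·118 + 2·(-7)·(-2)·0
= 2543.1 + 472 + 0 = 3015.1.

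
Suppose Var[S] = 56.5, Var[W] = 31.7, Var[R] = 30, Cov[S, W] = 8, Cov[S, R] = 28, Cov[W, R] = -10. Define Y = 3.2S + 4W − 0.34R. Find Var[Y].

Var[Y] = 1260.3

Var[Y] = a²·Var[S] + b²·Var[W] + c²·Var[R] + 2ab·Cov[S, W] + 2ac·Cov[S, R] + 2bc·Cov[W, R], with a = 3.2, b = 4, c = -0.34.
= 578.56 + 507.2 + 3.468 + 204.8 + (-60.928) + 27.2
= 1260.3.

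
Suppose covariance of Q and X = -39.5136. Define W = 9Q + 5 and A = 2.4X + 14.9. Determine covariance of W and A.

covariance of W and A = -853.49376

covariance of W and A = a·c·covariance of Q and X = 9·2.4·(-39.5136) = -853.49376. Additive constants drop out.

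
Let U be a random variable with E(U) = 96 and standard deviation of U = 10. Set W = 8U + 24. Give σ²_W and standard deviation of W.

σ²_W = 6400, standard deviation of W = 80

W = 8U + 24 is linear with a = 8, b = 24.
σ²_U = 10² = 100.
σ²_W = a²·σ²_U = 8²·100 = 6400 (the additive constant 24 does not affect variance).
standard deviation of W = |a|·standard deviation of U = |8|·10 = 80.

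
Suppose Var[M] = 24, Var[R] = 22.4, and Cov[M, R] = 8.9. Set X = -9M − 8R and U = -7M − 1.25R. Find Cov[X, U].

Cov[X, U] = 2334.525

By bilinearity, Cov[X, U] = ac·Var[M] + bd·Var[R] + (ad+bc)·Cov[M, R], with a=-9, b=-8, c=-7, d=-1.25.
ac·Var[M] = (-9)·(-7)·24 = 1512
bd·Var[R] = (-8)·(-1.25)·22.4 = 224
(ad+bc)·Cov[M, R] = (67.25)·8.9 = 598.525
Cov[X, U] = 1512 + 224 + 598.525 = 2334.525.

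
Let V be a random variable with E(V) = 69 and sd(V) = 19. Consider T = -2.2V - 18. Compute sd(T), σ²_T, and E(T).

T = -2.2V - 18 is linear with a = -2.2, b = -18.
sd(T) = |a|·sd(V) = |-2.2|·19 = 41.8.
σ²_V = 19² = 361.
σ²_T = a²·σ²_V = (-2.2)²·361 = 1747.24 (the additive constant -18 does not affect variance).
E(T) = a·E(V) + b = (-2.2)·69 + (-18) = -169.8.

sd(T) = 41.8, σ²_T = 1747.24, E(T) = -169.8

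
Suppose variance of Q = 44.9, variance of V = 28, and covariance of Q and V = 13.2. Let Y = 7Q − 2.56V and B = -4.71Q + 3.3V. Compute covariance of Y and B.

By bilinearity, covariance of Y and B = ac·variance of Q + bd·variance of V + (ad+bc)·covariance of Q and V, with a=7, b=-2.56, c=-4.71, d=3.3.
ac·variance of Q = 7·(-4.71)·44.9 = -1480.353
bd·variance of V = (-2.56)·3.3·28 = -236.544
(ad+bc)·covariance of Q and V = (35.1576)·13.2 = 464.08032
covariance of Y and B = -1480.353 + (-236.544) + 464.08032 = -1252.81668.

covariance of Y and B = -1252.81668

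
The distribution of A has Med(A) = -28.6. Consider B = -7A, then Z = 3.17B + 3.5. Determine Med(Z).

Med(B) = (-7)·(-28.6) = 200.2.
Med(Z) = 3.17·200.2 + 3.5 = 638.134.

Med(Z) = 638.134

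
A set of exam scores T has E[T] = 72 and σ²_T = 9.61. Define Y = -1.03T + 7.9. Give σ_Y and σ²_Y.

σ_Y = 3.193, σ²_Y = 10.195249

Y = -1.03T + 7.9 is linear with a = -1.03, b = 7.9.
σ_T = √9.61 = 3.1.
σ_Y = |a|·σ_T = |-1.03|·3.1 = 3.193.
σ²_Y = a²·σ²_T = (-1.03)²·9.61 = 10.195249 (the additive constant 7.9 does not affect variance).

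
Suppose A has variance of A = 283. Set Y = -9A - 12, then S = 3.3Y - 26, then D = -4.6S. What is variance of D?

variance of D = 5282201.9052

variance of Y = (-9)²·283 = 22923.
variance of S = 3.3²·22923 = 249631.47.
variance of D = (-4.6)²·249631.47 = 5282201.9052.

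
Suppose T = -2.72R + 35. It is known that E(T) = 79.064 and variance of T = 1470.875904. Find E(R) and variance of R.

E(R) = -16.2, variance of R = 198.81

From T = -2.72R + 35: E(T) = a·E(R) + b, so E(R) = (E(T) − b)/a = (79.064 − 35)/(-2.72) = -16.2.
variance of T = a²·variance of R, so variance of R = 1470.875904/(-2.72)² = 198.81.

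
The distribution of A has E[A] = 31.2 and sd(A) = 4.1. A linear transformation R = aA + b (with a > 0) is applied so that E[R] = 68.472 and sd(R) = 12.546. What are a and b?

sd(R) = a·sd(A) (a > 0), so a = 12.546/4.1 = 3.06.
E[R] = a·E[A] + b, so b = 68.472 − 3.06·31.2 = -27.

a = 3.06, b = -27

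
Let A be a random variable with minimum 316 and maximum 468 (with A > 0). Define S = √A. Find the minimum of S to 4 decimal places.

√A is increasing on this domain, so min(S) comes from min(A) = 316: min(S) = √(316) ≈ 17.7764.

min(S) = 17.7764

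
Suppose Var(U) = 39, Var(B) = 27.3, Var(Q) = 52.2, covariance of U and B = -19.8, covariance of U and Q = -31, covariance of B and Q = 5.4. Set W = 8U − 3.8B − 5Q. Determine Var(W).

Var(W) = a²·Var(U) + b²·Var(B) + c²·Var(Q) + 2ab·covariance of U and B + 2ac·covariance of U and Q + 2bc·covariance of B and Q, with a = 8, b = -3.8, c = -5.
= 2496 + 394.212 + 1305 + 1203.84 + 2480 + 205.2
= 8084.252.

Var(W) = 8084.252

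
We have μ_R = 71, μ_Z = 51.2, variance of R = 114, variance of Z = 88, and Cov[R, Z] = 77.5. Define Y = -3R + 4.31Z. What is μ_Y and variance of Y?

μ_Y = 7.672, variance of Y = 656.5468

μ_Y = (-3)·μ_R + 4.31·μ_Z = (-3)·71 + 4.31·51.2 = 7.672.
variance of Y = a²·variance of R + b²·variance of Z + 2ab·Cov[R, Z] with a = -3, b = 4.31.
= (-3)²·114 + 4.31²·88 + 2·(-3)·4.31·77.5
= 1026 + 1634.6968 + (-2004.15) = 656.5468.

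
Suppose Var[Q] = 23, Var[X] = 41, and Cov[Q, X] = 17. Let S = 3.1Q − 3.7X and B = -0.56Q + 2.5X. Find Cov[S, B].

Cov[S, B] = -252.204

By bilinearity, Cov[S, B] = ac·Var[Q] + bd·Var[X] + (ad+bc)·Cov[Q, X], with a=3.1, b=-3.7, c=-0.56, d=2.5.
ac·Var[Q] = 3.1·(-0.56)·23 = -39.928
bd·Var[X] = (-3.7)·2.5·41 = -379.25
(ad+bc)·Cov[Q, X] = (9.822)·17 = 166.974
Cov[S, B] = -39.928 + (-379.25) + 166.974 = -252.204.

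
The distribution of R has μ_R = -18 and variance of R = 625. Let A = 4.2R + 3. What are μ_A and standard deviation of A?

μ_A = -72.6, standard deviation of A = 105

A = 4.2R + 3 is linear with a = 4.2, b = 3.
μ_A = a·μ_R + b = 4.2·(-18) + 3 = -72.6.
standard deviation of R = √625 = 25.
standard deviation of A = |a|·standard deviation of R = |4.2|·25 = 105.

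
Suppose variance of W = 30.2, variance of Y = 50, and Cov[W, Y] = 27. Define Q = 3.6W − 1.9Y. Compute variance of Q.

variance of Q = 202.532

variance of Q = a²·variance of W + b²·variance of Y + 2ab·Cov[W, Y] with a = 3.6, b = -1.9.
= 3.6²·30.2 + (-1.9)²·50 + 2·3.6·(-1.9)·27
= 391.392 + 180.5 + (-369.36) = 202.532.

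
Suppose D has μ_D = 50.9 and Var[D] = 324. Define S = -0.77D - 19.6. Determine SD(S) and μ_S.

SD(S) = 13.86, μ_S = -58.793

S = -0.77D - 19.6 is linear with a = -0.77, b = -19.6.
SD(D) = √324 = 18.
SD(S) = |a|·SD(D) = |-0.77|·18 = 13.86.
μ_S = a·μ_D + b = (-0.77)·50.9 + (-19.6) = -58.793.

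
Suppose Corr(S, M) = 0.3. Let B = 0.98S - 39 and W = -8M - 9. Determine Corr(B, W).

Linear rescalings preserve |correlation|; the slopes 0.98 and -8 have opposite signs, so the correlation flips sign: Corr(B, W) = −Corr(S, M) = -0.3.

Corr(B, W) = -0.3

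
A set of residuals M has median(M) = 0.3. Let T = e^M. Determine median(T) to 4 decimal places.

e^M is monotone on this domain, so median(T) = exp(0.3) ≈ 1.3499.

median(T) = 1.3499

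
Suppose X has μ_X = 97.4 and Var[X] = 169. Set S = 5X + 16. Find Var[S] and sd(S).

S = 5X + 16 is linear with a = 5, b = 16.
Var[S] = a²·Var[X] = 5²·169 = 4225 (the additive constant 16 does not affect variance).
sd(X) = √169 = 13.
sd(S) = |a|·sd(X) = |5|·13 = 65.

Var[S] = 4225, sd(S) = 65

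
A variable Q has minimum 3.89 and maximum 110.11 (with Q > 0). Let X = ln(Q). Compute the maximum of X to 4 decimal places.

ln(Q) is increasing on this domain, so max(X) comes from max(Q) = 110.11: max(X) = ln(110.11) ≈ 4.7015.

max(X) = 4.7015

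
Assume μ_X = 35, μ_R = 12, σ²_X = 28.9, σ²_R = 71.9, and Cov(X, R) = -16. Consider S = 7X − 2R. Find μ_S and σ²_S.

μ_S = 221, σ²_S = 2151.7

μ_S = 7·μ_X + (-2)·μ_R = 7·35 + (-2)·12 = 221.
σ²_S = a²·σ²_X + b²·σ²_R + 2ab·Cov(X, R) with a = 7, b = -2.
= 7²·28.9 + (-2)²·71.9 + 2·7·(-2)·(-16)
= 1416.1 + 287.6 + 448 = 2151.7.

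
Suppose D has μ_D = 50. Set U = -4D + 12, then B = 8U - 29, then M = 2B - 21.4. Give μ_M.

μ_U = (-4)·50 + 12 = -188.
μ_B = 8·(-188) + (-29) = -1533.
μ_M = 2·(-1533) + (-21.4) = -3087.4.

μ_M = -3087.4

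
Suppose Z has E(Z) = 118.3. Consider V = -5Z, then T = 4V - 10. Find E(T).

E(V) = (-5)·118.3 = -591.5.
E(T) = 4·(-591.5) + (-10) = -2376.

E(T) = -2376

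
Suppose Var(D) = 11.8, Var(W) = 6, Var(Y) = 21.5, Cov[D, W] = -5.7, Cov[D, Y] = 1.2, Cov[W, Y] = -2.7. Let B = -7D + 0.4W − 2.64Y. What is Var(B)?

Var(B) = 810.9808

Var(B) = a²·Var(D) + b²·Var(W) + c²·Var(Y) + 2ab·Cov[D, W] + 2ac·Cov[D, Y] + 2bc·Cov[W, Y], with a = -7, b = 0.4, c = -2.64.
= 578.2 + 0.96 + 149.8464 + 31.92 + 44.352 + 5.7024
= 810.9808.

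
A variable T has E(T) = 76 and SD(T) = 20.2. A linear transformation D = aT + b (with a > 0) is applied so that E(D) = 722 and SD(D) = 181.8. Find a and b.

SD(D) = a·SD(T) (a > 0), so a = 181.8/20.2 = 9.
E(D) = a·E(T) + b, so b = 722 − 9·76 = 38.

a = 9, b = 38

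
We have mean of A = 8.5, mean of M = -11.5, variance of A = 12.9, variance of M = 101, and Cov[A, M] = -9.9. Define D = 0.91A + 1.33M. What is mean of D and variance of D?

mean of D = -7.56, variance of D = 165.37745

mean of D = 0.91·mean of A + 1.33·mean of M = 0.91·8.5 + 1.33·(-11.5) = -7.56.
variance of D = a²·variance of A + b²·variance of M + 2ab·Cov[A, M] with a = 0.91, b = 1.33.
= 0.91²·12.9 + 1.33²·101 + 2·0.91·1.33·(-9.9)
= 10.68249 + 178.6589 + (-23.96394) = 165.37745.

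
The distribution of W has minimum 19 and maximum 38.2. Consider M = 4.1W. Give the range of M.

Range(M) = 78.72

Range of W = 38.2 − 19 = 19.2.
Range(M) = |a|·Range(W) = |4.1|·19.2 = 78.72.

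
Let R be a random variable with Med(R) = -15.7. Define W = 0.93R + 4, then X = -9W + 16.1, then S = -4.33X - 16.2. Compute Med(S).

Med(S) = -499.03397

Med(W) = 0.93·(-15.7) + 4 = -10.601.
Med(X) = (-9)·(-10.601) + 16.1 = 111.509.
Med(S) = (-4.33)·111.509 + (-16.2) = -499.03397.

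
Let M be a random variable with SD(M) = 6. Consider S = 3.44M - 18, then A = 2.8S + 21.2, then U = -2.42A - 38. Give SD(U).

SD(S) = |3.44|·6 = 20.64.
SD(A) = |2.8|·20.64 = 57.792.
SD(U) = |-2.42|·57.792 = 139.85664.

SD(U) = 139.85664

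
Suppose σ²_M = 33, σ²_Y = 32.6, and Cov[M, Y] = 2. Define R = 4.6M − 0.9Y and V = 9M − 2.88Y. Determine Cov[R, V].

By bilinearity, Cov[R, V] = ac·σ²_M + bd·σ²_Y + (ad+bc)·Cov[M, Y], with a=4.6, b=-0.9, c=9, d=-2.88.
ac·σ²_M = 4.6·9·33 = 1366.2
bd·σ²_Y = (-0.9)·(-2.88)·32.6 = 84.4992
(ad+bc)·Cov[M, Y] = (-21.348)·2 = -42.696
Cov[R, V] = 1366.2 + 84.4992 + (-42.696) = 1408.0032.

Cov[R, V] = 1408.0032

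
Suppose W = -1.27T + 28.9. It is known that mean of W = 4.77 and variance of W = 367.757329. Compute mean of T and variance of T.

mean of T = 19, variance of T = 228.01

From W = -1.27T + 28.9: mean of W = a·mean of T + b, so mean of T = (mean of W − b)/a = (4.77 − 28.9)/(-1.27) = 19.
variance of W = a²·variance of T, so variance of T = 367.757329/(-1.27)² = 228.01.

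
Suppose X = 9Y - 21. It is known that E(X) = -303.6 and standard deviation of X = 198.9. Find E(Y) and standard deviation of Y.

E(Y) = -31.4, standard deviation of Y = 22.1

From X = 9Y - 21: E(X) = a·E(Y) + b, so E(Y) = (E(X) − b)/a = (-303.6 − (-21))/9 = -31.4.
standard deviation of X = |a|·standard deviation of Y, so standard deviation of Y = 198.9/|9| = 22.1.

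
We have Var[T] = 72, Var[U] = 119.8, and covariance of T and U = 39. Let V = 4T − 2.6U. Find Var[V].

Var[V] = a²·Var[T] + b²·Var[U] + 2ab·covariance of T and U with a = 4, b = -2.6.
= 4²·72 + (-2.6)²·119.8 + 2·4·(-2.6)·39
= 1152 + 809.848 + (-811.2) = 1150.648.

Var[V] = 1150.648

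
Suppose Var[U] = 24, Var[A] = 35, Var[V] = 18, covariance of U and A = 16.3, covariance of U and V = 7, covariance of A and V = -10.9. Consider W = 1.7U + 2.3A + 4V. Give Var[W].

Var[W] = a²·Var[U] + b²·Var[A] + c²·Var[V] + 2ab·covariance of U and A + 2ac·covariance of U and V + 2bc·covariance of A and V, with a = 1.7, b = 2.3, c = 4.
= 69.36 + 185.15 + 288 + 127.466 + 95.2 + (-200.56)
= 564.616.

Var[W] = 564.616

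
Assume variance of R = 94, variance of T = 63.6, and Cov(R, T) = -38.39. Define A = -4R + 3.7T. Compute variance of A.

variance of A = a²·variance of R + b²·variance of T + 2ab·Cov(R, T) with a = -4, b = 3.7.
= (-4)²·94 + 3.7²·63.6 + 2·(-4)·3.7·(-38.39)
= 1504 + 870.684 + 1136.344 = 3511.028.

variance of A = 3511.028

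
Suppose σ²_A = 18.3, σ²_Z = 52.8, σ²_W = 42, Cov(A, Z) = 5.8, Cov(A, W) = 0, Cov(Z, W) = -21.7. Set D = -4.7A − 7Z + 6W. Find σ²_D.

σ²_D = 6707.887

σ²_D = a²·σ²_A + b²·σ²_Z + c²·σ²_W + 2ab·Cov(A, Z) + 2ac·Cov(A, W) + 2bc·Cov(Z, W), with a = -4.7, b = -7, c = 6.
= 404.247 + 2587.2 + 1512 + 381.64 + 0 + 1822.8
= 6707.887.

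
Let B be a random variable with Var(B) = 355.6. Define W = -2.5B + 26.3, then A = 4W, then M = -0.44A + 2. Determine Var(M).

Var(W) = (-2.5)²·355.6 = 2222.5.
Var(A) = 4²·2222.5 = 35560.
Var(M) = (-0.44)²·35560 = 6884.416.

Var(M) = 6884.416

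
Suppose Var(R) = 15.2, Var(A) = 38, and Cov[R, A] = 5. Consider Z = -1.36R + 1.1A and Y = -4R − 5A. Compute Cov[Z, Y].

By bilinearity, Cov[Z, Y] = ac·Var(R) + bd·Var(A) + (ad+bc)·Cov[R, A], with a=-1.36, b=1.1, c=-4, d=-5.
ac·Var(R) = (-1.36)·(-4)·15.2 = 82.688
bd·Var(A) = 1.1·(-5)·38 = -209
(ad+bc)·Cov[R, A] = (2.4)·5 = 12
Cov[Z, Y] = 82.688 + (-209) + 12 = -114.312.

Cov[Z, Y] = -114.312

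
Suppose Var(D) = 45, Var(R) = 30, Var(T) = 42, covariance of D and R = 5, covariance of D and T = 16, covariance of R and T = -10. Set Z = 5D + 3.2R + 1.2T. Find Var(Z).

Var(Z) = a²·Var(D) + b²·Var(R) + c²·Var(T) + 2ab·covariance of D and R + 2ac·covariance of D and T + 2bc·covariance of R and T, with a = 5, b = 3.2, c = 1.2.
= 1125 + 307.2 + 60.48 + 160 + 192 + (-76.8)
= 1767.88.

Var(Z) = 1767.88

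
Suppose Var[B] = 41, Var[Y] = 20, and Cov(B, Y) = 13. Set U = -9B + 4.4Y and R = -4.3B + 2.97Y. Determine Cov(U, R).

Cov(U, R) = 1254.61

By bilinearity, Cov(U, R) = ac·Var[B] + bd·Var[Y] + (ad+bc)·Cov(B, Y), with a=-9, b=4.4, c=-4.3, d=2.97.
ac·Var[B] = (-9)·(-4.3)·41 = 1586.7
bd·Var[Y] = 4.4·2.97·20 = 261.36
(ad+bc)·Cov(B, Y) = (-45.65)·13 = -593.45
Cov(U, R) = 1586.7 + 261.36 + (-593.45) = 1254.61.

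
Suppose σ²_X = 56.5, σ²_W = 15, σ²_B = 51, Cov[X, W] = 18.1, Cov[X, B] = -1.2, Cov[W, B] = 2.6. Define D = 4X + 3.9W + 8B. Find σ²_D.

σ²_D = a²·σ²_X + b²·σ²_W + c²·σ²_B + 2ab·Cov[X, W] + 2ac·Cov[X, B] + 2bc·Cov[W, B], with a = 4, b = 3.9, c = 8.
= 904 + 228.15 + 3264 + 564.72 + (-76.8) + 162.24
= 5046.31.

σ²_D = 5046.31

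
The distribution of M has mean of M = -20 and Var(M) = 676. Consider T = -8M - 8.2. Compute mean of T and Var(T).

mean of T = 151.8, Var(T) = 43264

T = -8M - 8.2 is linear with a = -8, b = -8.2.
mean of T = a·mean of M + b = (-8)·(-20) + (-8.2) = 151.8.
Var(T) = a²·Var(M) = (-8)²·676 = 43264 (the additive constant -8.2 does not affect variance).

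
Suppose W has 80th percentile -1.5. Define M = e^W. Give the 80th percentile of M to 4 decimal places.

e^W is increasing, so P_{80}(M) = g(P_{80}(W)) ≈ 0.2231.

80th percentile of M = 0.2231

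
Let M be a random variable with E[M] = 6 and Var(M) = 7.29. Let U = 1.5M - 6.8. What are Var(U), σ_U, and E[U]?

Var(U) = 16.4025, σ_U = 4.05, E[U] = 2.2

U = 1.5M - 6.8 is linear with a = 1.5, b = -6.8.
Var(U) = a²·Var(M) = 1.5²·7.29 = 16.4025 (the additive constant -6.8 does not affect variance).
σ_M = √7.29 = 2.7.
σ_U = |a|·σ_M = |1.5|·2.7 = 4.05.
E[U] = a·E[M] + b = 1.5·6 + (-6.8) = 2.2.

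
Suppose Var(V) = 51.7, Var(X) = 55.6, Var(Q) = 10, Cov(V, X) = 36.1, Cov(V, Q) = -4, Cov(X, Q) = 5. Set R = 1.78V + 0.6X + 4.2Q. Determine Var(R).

Var(R) = 402.72388

Var(R) = a²·Var(V) + b²·Var(X) + c²·Var(Q) + 2ab·Cov(V, X) + 2ac·Cov(V, Q) + 2bc·Cov(X, Q), with a = 1.78, b = 0.6, c = 4.2.
= 163.80628 + 20.016 + 176.4 + 77.1096 + (-59.808) + 25.2
= 402.72388.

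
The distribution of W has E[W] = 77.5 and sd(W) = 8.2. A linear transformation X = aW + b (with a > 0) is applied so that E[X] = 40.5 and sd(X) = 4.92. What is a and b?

a = 0.6, b = -6

sd(X) = a·sd(W) (a > 0), so a = 4.92/8.2 = 0.6.
E[X] = a·E[W] + b, so b = 40.5 − 0.6·77.5 = -6.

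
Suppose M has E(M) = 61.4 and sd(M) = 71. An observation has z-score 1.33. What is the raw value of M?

M = 155.83

M = E(M) + z·sd(M) = 61.4 + 1.33·71 = 155.83.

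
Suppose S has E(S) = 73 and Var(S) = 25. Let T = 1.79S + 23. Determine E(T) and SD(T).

T = 1.79S + 23 is linear with a = 1.79, b = 23.
E(T) = a·E(S) + b = 1.79·73 + 23 = 153.67.
SD(S) = √25 = 5.
SD(T) = |a|·SD(S) = |1.79|·5 = 8.95.

E(T) = 153.67, SD(T) = 8.95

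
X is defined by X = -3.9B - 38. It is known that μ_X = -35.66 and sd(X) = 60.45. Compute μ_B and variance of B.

μ_B = -0.6, variance of B = 240.25

From X = -3.9B - 38: μ_X = a·μ_B + b, so μ_B = (μ_X − b)/a = (-35.66 − (-38))/(-3.9) = -0.6.
variance of X = 60.45² = 3654.2025.
variance of X = a²·variance of B, so variance of B = 3654.2025/(-3.9)² = 240.25.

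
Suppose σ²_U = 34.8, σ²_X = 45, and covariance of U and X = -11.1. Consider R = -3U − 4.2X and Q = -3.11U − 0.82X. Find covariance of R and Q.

covariance of R and Q = 307.3698

By bilinearity, covariance of R and Q = ac·σ²_U + bd·σ²_X + (ad+bc)·covariance of U and X, with a=-3, b=-4.2, c=-3.11, d=-0.82.
ac·σ²_U = (-3)·(-3.11)·34.8 = 324.684
bd·σ²_X = (-4.2)·(-0.82)·45 = 154.98
(ad+bc)·covariance of U and X = (15.522)·(-11.1) = -172.2942
covariance of R and Q = 324.684 + 154.98 + (-172.2942) = 307.3698.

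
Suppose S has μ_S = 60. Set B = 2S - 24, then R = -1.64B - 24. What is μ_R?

μ_B = 2·60 + (-24) = 96.
μ_R = (-1.64)·96 + (-24) = -181.44.

μ_R = -181.44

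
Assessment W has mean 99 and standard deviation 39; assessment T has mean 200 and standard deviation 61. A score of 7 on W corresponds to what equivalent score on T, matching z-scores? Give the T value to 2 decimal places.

z = (7 − 99)/39 ≈ -2.359.
T = 200 + z·61 = 200 + (7 − 99)·61/39 ≈ 56.10.

T = 56.10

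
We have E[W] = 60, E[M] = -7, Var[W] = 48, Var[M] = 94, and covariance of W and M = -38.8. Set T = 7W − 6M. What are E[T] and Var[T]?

E[T] = 462, Var[T] = 8995.2

E[T] = 7·E[W] + (-6)·E[M] = 7·60 + (-6)·(-7) = 462.
Var[T] = a²·Var[W] + b²·Var[M] + 2ab·covariance of W and M with a = 7, b = -6.
= 7²·48 + (-6)²·94 + 2·7·(-6)·(-38.8)
= 2352 + 3384 + 3259.2 = 8995.2.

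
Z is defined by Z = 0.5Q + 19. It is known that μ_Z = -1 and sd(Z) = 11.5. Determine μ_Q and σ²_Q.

μ_Q = -40, σ²_Q = 529

From Z = 0.5Q + 19: μ_Z = a·μ_Q + b, so μ_Q = (μ_Z − b)/a = (-1 − 19)/0.5 = -40.
σ²_Z = 11.5² = 132.25.
σ²_Z = a²·σ²_Q, so σ²_Q = 132.25/0.5² = 529.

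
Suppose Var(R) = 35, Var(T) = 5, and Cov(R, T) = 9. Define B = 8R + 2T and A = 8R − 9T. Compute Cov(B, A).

By bilinearity, Cov(B, A) = ac·Var(R) + bd·Var(T) + (ad+bc)·Cov(R, T), with a=8, b=2, c=8, d=-9.
ac·Var(R) = 8·8·35 = 2240
bd·Var(T) = 2·(-9)·5 = -90
(ad+bc)·Cov(R, T) = (-56)·9 = -504
Cov(B, A) = 2240 + (-90) + (-504) = 1646.

Cov(B, A) = 1646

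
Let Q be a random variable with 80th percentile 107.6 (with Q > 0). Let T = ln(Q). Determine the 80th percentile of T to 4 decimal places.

80th percentile of T = 4.6784

ln(Q) is increasing, so P_{80}(T) = g(P_{80}(Q)) ≈ 4.6784.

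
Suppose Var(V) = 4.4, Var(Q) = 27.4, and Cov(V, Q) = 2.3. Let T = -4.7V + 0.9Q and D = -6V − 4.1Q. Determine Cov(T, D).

By bilinearity, Cov(T, D) = ac·Var(V) + bd·Var(Q) + (ad+bc)·Cov(V, Q), with a=-4.7, b=0.9, c=-6, d=-4.1.
ac·Var(V) = (-4.7)·(-6)·4.4 = 124.08
bd·Var(Q) = 0.9·(-4.1)·27.4 = -101.106
(ad+bc)·Cov(V, Q) = (13.87)·2.3 = 31.901
Cov(T, D) = 124.08 + (-101.106) + 31.901 = 54.875.

Cov(T, D) = 54.875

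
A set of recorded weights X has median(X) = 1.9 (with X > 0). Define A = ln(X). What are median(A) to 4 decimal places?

ln(X) is monotone on this domain, so median(A) = ln(1.9) ≈ 0.6419.

median(A) = 0.6419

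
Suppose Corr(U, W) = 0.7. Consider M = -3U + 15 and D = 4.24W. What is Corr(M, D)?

Linear rescalings preserve |correlation|; the slopes -3 and 4.24 have opposite signs, so the correlation flips sign: Corr(M, D) = −Corr(U, W) = -0.7.

Corr(M, D) = -0.7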